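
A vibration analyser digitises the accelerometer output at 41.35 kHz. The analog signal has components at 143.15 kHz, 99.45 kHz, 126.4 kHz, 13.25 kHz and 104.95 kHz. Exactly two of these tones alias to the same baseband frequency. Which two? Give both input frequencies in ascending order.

fs/2 = 20.675 kHz.
143.15 kHz mod fs = 19.1 kHz.
19.1 kHz ≤ fs/2 = 20.675 kHz, appears at 19.1 kHz.
99.45 kHz mod fs = 16.75 kHz.
16.75 kHz ≤ fs/2 = 20.675 kHz, appears at 16.75 kHz.
126.4 kHz mod fs = 2.35 kHz.
2.35 kHz ≤ fs/2 = 20.675 kHz, appears at 2.35 kHz.
13.25 kHz ≤ fs/2 = 20.675 kHz, passes unchanged.
104.95 kHz mod fs = 22.25 kHz.
22.25 kHz > fs/2 = 20.675 kHz, folds to fs − 22.25 kHz = 19.1 kHz.
104.95 kHz and 143.15 kHz both map to 19.1 kHz.

104.95 kHz, 143.15 kHz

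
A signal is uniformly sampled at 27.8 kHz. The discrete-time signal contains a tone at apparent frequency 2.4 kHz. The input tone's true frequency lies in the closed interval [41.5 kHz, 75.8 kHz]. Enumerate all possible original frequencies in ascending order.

53.2 kHz, 58 kHz

Frequencies that alias to 2.4 kHz are k·fs ± 2.4 kHz for integer k ≥ 0.
k=0: 2.4 kHz.
k=1: 25.4 kHz, 30.2 kHz.
k=2: 53.2 kHz, 58 kHz.
k=3: 81 kHz, 85.8 kHz.
Within [41.5 kHz, 75.8 kHz]: 53.2 kHz, 58 kHz.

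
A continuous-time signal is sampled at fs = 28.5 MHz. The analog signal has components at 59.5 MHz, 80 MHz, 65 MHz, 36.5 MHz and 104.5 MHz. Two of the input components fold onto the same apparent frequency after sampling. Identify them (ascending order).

36.5 MHz, 65 MHz

fs/2 = 14.25 MHz.
59.5 MHz mod fs = 2.5 MHz.
2.5 MHz ≤ fs/2 = 14.25 MHz, appears at 2.5 MHz.
80 MHz mod fs = 23 MHz.
23 MHz > fs/2 = 14.25 MHz, folds to fs − 23 MHz = 5.5 MHz.
65 MHz mod fs = 8 MHz.
8 MHz ≤ fs/2 = 14.25 MHz, appears at 8 MHz.
36.5 MHz mod fs = 8 MHz.
8 MHz ≤ fs/2 = 14.25 MHz, appears at 8 MHz.
104.5 MHz mod fs = 19 MHz.
19 MHz > fs/2 = 14.25 MHz, folds to fs − 19 MHz = 9.5 MHz.
36.5 MHz and 65 MHz both map to 8 MHz.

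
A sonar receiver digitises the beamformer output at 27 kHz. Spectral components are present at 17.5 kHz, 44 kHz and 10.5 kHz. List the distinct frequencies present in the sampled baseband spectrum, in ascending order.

9.5 kHz, 10 kHz, 10.5 kHz

fs/2 = 13.5 kHz.
17.5 kHz > fs/2 = 13.5 kHz, folds to fs − 17.5 kHz = 9.5 kHz.
44 kHz mod fs = 17 kHz.
17 kHz > fs/2 = 13.5 kHz, folds to fs − 17 kHz = 10 kHz.
10.5 kHz ≤ fs/2 = 13.5 kHz, passes unchanged.
Distinct values: {9.5 kHz, 10 kHz, 10.5 kHz}.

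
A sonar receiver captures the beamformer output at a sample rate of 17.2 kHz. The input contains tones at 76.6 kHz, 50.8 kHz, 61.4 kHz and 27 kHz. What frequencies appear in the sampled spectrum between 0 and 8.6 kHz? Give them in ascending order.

fs/2 = 8.6 kHz.
76.6 kHz mod fs = 7.8 kHz.
7.8 kHz ≤ fs/2 = 8.6 kHz, appears at 7.8 kHz.
50.8 kHz mod fs = 16.4 kHz.
16.4 kHz > fs/2 = 8.6 kHz, folds to fs − 16.4 kHz = 0.8 kHz.
61.4 kHz mod fs = 9.8 kHz.
9.8 kHz > fs/2 = 8.6 kHz, folds to fs − 9.8 kHz = 7.4 kHz.
27 kHz mod fs = 9.8 kHz.
9.8 kHz > fs/2 = 8.6 kHz, folds to fs − 9.8 kHz = 7.4 kHz.
Distinct values: {0.8 kHz, 7.4 kHz, 7.8 kHz}.

0.8 kHz, 7.4 kHz, 7.8 kHz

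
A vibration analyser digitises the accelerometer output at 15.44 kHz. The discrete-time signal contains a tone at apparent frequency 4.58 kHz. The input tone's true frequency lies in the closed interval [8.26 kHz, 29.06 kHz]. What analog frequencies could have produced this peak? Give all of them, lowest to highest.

Frequencies that alias to 4.58 kHz are k·fs ± 4.58 kHz for integer k ≥ 0.
k=0: 4.58 kHz.
k=1: 10.86 kHz, 20.02 kHz.
k=2: 26.3 kHz, 35.46 kHz.
k=3: 41.74 kHz, 50.9 kHz.
Within [8.26 kHz, 29.06 kHz]: 10.86 kHz, 20.02 kHz, 26.3 kHz.

10.86 kHz, 20.02 kHz, 26.3 kHz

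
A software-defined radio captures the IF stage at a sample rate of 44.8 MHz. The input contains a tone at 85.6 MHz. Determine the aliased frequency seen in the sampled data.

4 MHz

85.6 MHz mod fs = 40.8 MHz.
40.8 MHz > fs/2 = 22.4 MHz, folds to fs − 40.8 MHz = 4 MHz.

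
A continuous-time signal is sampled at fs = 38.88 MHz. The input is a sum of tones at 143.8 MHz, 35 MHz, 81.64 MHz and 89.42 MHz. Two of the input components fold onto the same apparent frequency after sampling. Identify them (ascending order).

35 MHz, 81.64 MHz

fs/2 = 19.44 MHz.
143.8 MHz mod fs = 27.16 MHz.
27.16 MHz > fs/2 = 19.44 MHz, folds to fs − 27.16 MHz = 11.72 MHz.
35 MHz > fs/2 = 19.44 MHz, folds to fs − 35 MHz = 3.88 MHz.
81.64 MHz mod fs = 3.88 MHz.
3.88 MHz ≤ fs/2 = 19.44 MHz, appears at 3.88 MHz.
89.42 MHz mod fs = 11.66 MHz.
11.66 MHz ≤ fs/2 = 19.44 MHz, appears at 11.66 MHz.
35 MHz and 81.64 MHz both map to 3.88 MHz.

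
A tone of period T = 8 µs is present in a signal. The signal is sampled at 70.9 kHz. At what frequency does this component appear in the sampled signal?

T = 8 µs → f = 1/T = 125 kHz.
125 kHz mod fs = 54.1 kHz.
54.1 kHz > fs/2 = 35.45 kHz, folds to fs − 54.1 kHz = 16.8 kHz.

16.8 kHz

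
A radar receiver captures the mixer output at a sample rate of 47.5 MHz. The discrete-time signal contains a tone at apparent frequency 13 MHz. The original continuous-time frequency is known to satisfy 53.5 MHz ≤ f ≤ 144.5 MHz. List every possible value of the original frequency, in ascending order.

Frequencies that alias to 13 MHz are k·fs ± 13 MHz for integer k ≥ 0.
k=0: 13 MHz.
k=1: 34.5 MHz, 60.5 MHz.
k=2: 82 MHz, 108 MHz.
k=3: 129.5 MHz, 155.5 MHz.
k=4: 177 MHz, 203 MHz.
Within [53.5 MHz, 144.5 MHz]: 60.5 MHz, 82 MHz, 108 MHz, 129.5 MHz.

60.5 MHz, 82 MHz, 108 MHz, 129.5 MHz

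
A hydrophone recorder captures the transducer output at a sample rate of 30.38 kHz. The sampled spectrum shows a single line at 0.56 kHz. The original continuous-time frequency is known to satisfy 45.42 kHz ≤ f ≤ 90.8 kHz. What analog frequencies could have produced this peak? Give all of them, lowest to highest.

60.2 kHz, 61.32 kHz, 90.58 kHz

Frequencies that alias to 0.56 kHz are k·fs ± 0.56 kHz for integer k ≥ 0.
k=0: 0.56 kHz.
k=1: 29.82 kHz, 30.94 kHz.
k=2: 60.2 kHz, 61.32 kHz.
k=3: 90.58 kHz, 91.7 kHz.
k=4: 120.96 kHz, 122.08 kHz.
Within [45.42 kHz, 90.8 kHz]: 60.2 kHz, 61.32 kHz, 90.58 kHz.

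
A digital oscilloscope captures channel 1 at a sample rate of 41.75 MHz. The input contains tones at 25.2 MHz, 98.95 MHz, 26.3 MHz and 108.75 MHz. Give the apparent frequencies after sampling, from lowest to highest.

fs/2 = 20.875 MHz.
25.2 MHz > fs/2 = 20.875 MHz, folds to fs − 25.2 MHz = 16.55 MHz.
98.95 MHz mod fs = 15.45 MHz.
15.45 MHz ≤ fs/2 = 20.875 MHz, appears at 15.45 MHz.
26.3 MHz > fs/2 = 20.875 MHz, folds to fs − 26.3 MHz = 15.45 MHz.
108.75 MHz mod fs = 25.25 MHz.
25.25 MHz > fs/2 = 20.875 MHz, folds to fs − 25.25 MHz = 16.5 MHz.
Distinct values: {15.45 MHz, 16.5 MHz, 16.55 MHz}.

15.45 MHz, 16.5 MHz, 16.55 MHz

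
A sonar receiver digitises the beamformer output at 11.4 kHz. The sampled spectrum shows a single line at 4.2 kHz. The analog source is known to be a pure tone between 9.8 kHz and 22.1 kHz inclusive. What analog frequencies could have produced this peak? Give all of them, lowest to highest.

Frequencies that alias to 4.2 kHz are k·fs ± 4.2 kHz for integer k ≥ 0.
k=0: 4.2 kHz.
k=1: 7.2 kHz, 15.6 kHz.
k=2: 18.6 kHz, 27 kHz.
k=3: 30 kHz, 38.4 kHz.
Within [9.8 kHz, 22.1 kHz]: 15.6 kHz, 18.6 kHz.

15.6 kHz, 18.6 kHz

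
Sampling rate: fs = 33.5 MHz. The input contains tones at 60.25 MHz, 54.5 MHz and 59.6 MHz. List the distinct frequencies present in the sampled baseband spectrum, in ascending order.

fs/2 = 16.75 MHz.
60.25 MHz mod fs = 26.75 MHz.
26.75 MHz > fs/2 = 16.75 MHz, folds to fs − 26.75 MHz = 6.75 MHz.
54.5 MHz mod fs = 21 MHz.
21 MHz > fs/2 = 16.75 MHz, folds to fs − 21 MHz = 12.5 MHz.
59.6 MHz mod fs = 26.1 MHz.
26.1 MHz > fs/2 = 16.75 MHz, folds to fs − 26.1 MHz = 7.4 MHz.
Distinct values: {6.75 MHz, 7.4 MHz, 12.5 MHz}.

6.75 MHz, 7.4 MHz, 12.5 MHz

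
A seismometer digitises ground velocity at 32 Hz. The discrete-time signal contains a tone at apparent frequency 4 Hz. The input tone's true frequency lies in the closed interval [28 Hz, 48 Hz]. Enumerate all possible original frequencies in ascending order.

Frequencies that alias to 4 Hz are k·fs ± 4 Hz for integer k ≥ 0.
k=0: 4 Hz.
k=1: 28 Hz, 36 Hz.
k=2: 60 Hz, 68 Hz.
Within [28 Hz, 48 Hz]: 28 Hz, 36 Hz.

28 Hz, 36 Hz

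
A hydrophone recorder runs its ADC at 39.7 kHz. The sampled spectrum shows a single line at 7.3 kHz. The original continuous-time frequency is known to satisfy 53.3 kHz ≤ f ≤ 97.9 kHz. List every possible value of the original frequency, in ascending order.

Frequencies that alias to 7.3 kHz are k·fs ± 7.3 kHz for integer k ≥ 0.
k=0: 7.3 kHz.
k=1: 32.4 kHz, 47 kHz.
k=2: 72.1 kHz, 86.7 kHz.
k=3: 111.8 kHz, 126.4 kHz.
Within [53.3 kHz, 97.9 kHz]: 72.1 kHz, 86.7 kHz.

72.1 kHz, 86.7 kHz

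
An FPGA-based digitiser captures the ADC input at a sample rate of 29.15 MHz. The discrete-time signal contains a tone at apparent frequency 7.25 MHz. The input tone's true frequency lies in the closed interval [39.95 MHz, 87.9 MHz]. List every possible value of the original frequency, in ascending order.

51.05 MHz, 65.55 MHz, 80.2 MHz

Frequencies that alias to 7.25 MHz are k·fs ± 7.25 MHz for integer k ≥ 0.
k=0: 7.25 MHz.
k=1: 21.9 MHz, 36.4 MHz.
k=2: 51.05 MHz, 65.55 MHz.
k=3: 80.2 MHz, 94.7 MHz.
k=4: 109.35 MHz, 123.85 MHz.
Within [39.95 MHz, 87.9 MHz]: 51.05 MHz, 65.55 MHz, 80.2 MHz.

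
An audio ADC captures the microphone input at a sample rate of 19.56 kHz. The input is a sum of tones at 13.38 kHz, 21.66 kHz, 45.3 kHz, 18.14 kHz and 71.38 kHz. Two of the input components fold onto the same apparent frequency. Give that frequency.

fs/2 = 9.78 kHz.
13.38 kHz > fs/2 = 9.78 kHz, folds to fs − 13.38 kHz = 6.18 kHz.
21.66 kHz mod fs = 2.1 kHz.
2.1 kHz ≤ fs/2 = 9.78 kHz, appears at 2.1 kHz.
45.3 kHz mod fs = 6.18 kHz.
6.18 kHz ≤ fs/2 = 9.78 kHz, appears at 6.18 kHz.
18.14 kHz > fs/2 = 9.78 kHz, folds to fs − 18.14 kHz = 1.42 kHz.
71.38 kHz mod fs = 12.7 kHz.
12.7 kHz > fs/2 = 9.78 kHz, folds to fs − 12.7 kHz = 6.86 kHz.
13.38 kHz and 45.3 kHz both map to 6.18 kHz.

6.18 kHz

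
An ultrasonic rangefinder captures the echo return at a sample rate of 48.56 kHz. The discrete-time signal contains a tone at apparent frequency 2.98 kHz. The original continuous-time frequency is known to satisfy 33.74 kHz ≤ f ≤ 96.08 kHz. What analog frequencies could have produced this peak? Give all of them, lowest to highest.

Frequencies that alias to 2.98 kHz are k·fs ± 2.98 kHz for integer k ≥ 0.
k=0: 2.98 kHz.
k=1: 45.58 kHz, 51.54 kHz.
k=2: 94.14 kHz, 100.1 kHz.
k=3: 142.7 kHz, 148.66 kHz.
Within [33.74 kHz, 96.08 kHz]: 45.58 kHz, 51.54 kHz, 94.14 kHz.

45.58 kHz, 51.54 kHz, 94.14 kHz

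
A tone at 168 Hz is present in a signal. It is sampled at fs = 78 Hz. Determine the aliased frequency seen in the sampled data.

12 Hz

168 Hz mod fs = 12 Hz.
12 Hz ≤ fs/2 = 39 Hz, appears at 12 Hz.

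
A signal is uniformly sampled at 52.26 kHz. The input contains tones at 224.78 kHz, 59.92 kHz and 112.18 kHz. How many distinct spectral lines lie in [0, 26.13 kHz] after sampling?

2

fs/2 = 26.13 kHz.
224.78 kHz mod fs = 15.74 kHz.
15.74 kHz ≤ fs/2 = 26.13 kHz, appears at 15.74 kHz.
59.92 kHz mod fs = 7.66 kHz.
7.66 kHz ≤ fs/2 = 26.13 kHz, appears at 7.66 kHz.
112.18 kHz mod fs = 7.66 kHz.
7.66 kHz ≤ fs/2 = 26.13 kHz, appears at 7.66 kHz.
Distinct values: {7.66 kHz, 15.74 kHz} → 2.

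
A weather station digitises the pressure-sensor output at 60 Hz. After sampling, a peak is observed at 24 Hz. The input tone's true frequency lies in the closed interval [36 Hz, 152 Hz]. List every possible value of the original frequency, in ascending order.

Frequencies that alias to 24 Hz are k·fs ± 24 Hz for integer k ≥ 0.
k=0: 24 Hz.
k=1: 36 Hz, 84 Hz.
k=2: 96 Hz, 144 Hz.
k=3: 156 Hz, 204 Hz.
Within [36 Hz, 152 Hz]: 36 Hz, 84 Hz, 96 Hz, 144 Hz.

36 Hz, 84 Hz, 96 Hz, 144 Hz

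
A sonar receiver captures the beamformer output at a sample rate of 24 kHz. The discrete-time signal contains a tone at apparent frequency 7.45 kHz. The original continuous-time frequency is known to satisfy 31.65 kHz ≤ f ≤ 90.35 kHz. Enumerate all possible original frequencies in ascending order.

Frequencies that alias to 7.45 kHz are k·fs ± 7.45 kHz for integer k ≥ 0.
k=0: 7.45 kHz.
k=1: 16.55 kHz, 31.45 kHz.
k=2: 40.55 kHz, 55.45 kHz.
k=3: 64.55 kHz, 79.45 kHz.
k=4: 88.55 kHz, 103.45 kHz.
k=5: 112.55 kHz, 127.45 kHz.
Within [31.65 kHz, 90.35 kHz]: 40.55 kHz, 55.45 kHz, 64.55 kHz, 79.45 kHz, 88.55 kHz.

40.55 kHz, 55.45 kHz, 64.55 kHz, 79.45 kHz, 88.55 kHz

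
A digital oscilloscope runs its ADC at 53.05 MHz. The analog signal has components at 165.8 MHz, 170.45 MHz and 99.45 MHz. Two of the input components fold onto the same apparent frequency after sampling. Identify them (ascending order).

fs/2 = 26.525 MHz.
165.8 MHz mod fs = 6.65 MHz.
6.65 MHz ≤ fs/2 = 26.525 MHz, appears at 6.65 MHz.
170.45 MHz mod fs = 11.3 MHz.
11.3 MHz ≤ fs/2 = 26.525 MHz, appears at 11.3 MHz.
99.45 MHz mod fs = 46.4 MHz.
46.4 MHz > fs/2 = 26.525 MHz, folds to fs − 46.4 MHz = 6.65 MHz.
99.45 MHz and 165.8 MHz both map to 6.65 MHz.

99.45 MHz, 165.8 MHz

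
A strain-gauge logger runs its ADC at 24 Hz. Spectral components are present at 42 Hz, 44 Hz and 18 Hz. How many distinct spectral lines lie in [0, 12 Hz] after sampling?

fs/2 = 12 Hz.
42 Hz mod fs = 18 Hz.
18 Hz > fs/2 = 12 Hz, folds to fs − 18 Hz = 6 Hz.
44 Hz mod fs = 20 Hz.
20 Hz > fs/2 = 12 Hz, folds to fs − 20 Hz = 4 Hz.
18 Hz > fs/2 = 12 Hz, folds to fs − 18 Hz = 6 Hz.
Distinct values: {4 Hz, 6 Hz} → 2.

2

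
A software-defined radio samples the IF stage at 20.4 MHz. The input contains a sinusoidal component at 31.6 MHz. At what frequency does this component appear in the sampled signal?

9.2 MHz

31.6 MHz mod fs = 11.2 MHz.
11.2 MHz > fs/2 = 10.2 MHz, folds to fs − 11.2 MHz = 9.2 MHz.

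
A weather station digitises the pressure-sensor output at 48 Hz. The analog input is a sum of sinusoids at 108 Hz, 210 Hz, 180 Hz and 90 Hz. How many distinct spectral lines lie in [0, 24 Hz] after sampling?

fs/2 = 24 Hz.
108 Hz mod fs = 12 Hz.
12 Hz ≤ fs/2 = 24 Hz, appears at 12 Hz.
210 Hz mod fs = 18 Hz.
18 Hz ≤ fs/2 = 24 Hz, appears at 18 Hz.
180 Hz mod fs = 36 Hz.
36 Hz > fs/2 = 24 Hz, folds to fs − 36 Hz = 12 Hz.
90 Hz mod fs = 42 Hz.
42 Hz > fs/2 = 24 Hz, folds to fs − 42 Hz = 6 Hz.
Distinct values: {6 Hz, 12 Hz, 18 Hz} → 3.

3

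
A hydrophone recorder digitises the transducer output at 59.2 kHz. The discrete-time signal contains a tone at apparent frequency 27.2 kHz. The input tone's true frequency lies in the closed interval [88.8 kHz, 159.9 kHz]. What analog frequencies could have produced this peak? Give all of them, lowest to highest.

Frequencies that alias to 27.2 kHz are k·fs ± 27.2 kHz for integer k ≥ 0.
k=0: 27.2 kHz.
k=1: 32 kHz, 86.4 kHz.
k=2: 91.2 kHz, 145.6 kHz.
k=3: 150.4 kHz, 204.8 kHz.
k=4: 209.6 kHz, 264 kHz.
Within [88.8 kHz, 159.9 kHz]: 91.2 kHz, 145.6 kHz, 150.4 kHz.

91.2 kHz, 145.6 kHz, 150.4 kHz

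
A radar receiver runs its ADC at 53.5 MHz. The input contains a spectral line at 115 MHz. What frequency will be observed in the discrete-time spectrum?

115 MHz mod fs = 8 MHz.
8 MHz ≤ fs/2 = 26.75 MHz, appears at 8 MHz.

8 MHz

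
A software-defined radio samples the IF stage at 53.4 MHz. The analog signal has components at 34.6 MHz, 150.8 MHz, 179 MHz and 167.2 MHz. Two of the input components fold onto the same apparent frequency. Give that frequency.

fs/2 = 26.7 MHz.
34.6 MHz > fs/2 = 26.7 MHz, folds to fs − 34.6 MHz = 18.8 MHz.
150.8 MHz mod fs = 44 MHz.
44 MHz > fs/2 = 26.7 MHz, folds to fs − 44 MHz = 9.4 MHz.
179 MHz mod fs = 18.8 MHz.
18.8 MHz ≤ fs/2 = 26.7 MHz, appears at 18.8 MHz.
167.2 MHz mod fs = 7 MHz.
7 MHz ≤ fs/2 = 26.7 MHz, appears at 7 MHz.
34.6 MHz and 179 MHz both map to 18.8 MHz.

18.8 MHz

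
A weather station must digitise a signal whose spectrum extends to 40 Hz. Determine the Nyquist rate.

Nyquist rate = 2 × 40 Hz = 80 Hz.

80 Hz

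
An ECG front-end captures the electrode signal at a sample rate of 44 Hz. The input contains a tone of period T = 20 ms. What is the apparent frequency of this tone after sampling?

6 Hz

T = 20 ms → f = 1/T = 50 Hz.
50 Hz mod fs = 6 Hz.
6 Hz ≤ fs/2 = 22 Hz, appears at 6 Hz.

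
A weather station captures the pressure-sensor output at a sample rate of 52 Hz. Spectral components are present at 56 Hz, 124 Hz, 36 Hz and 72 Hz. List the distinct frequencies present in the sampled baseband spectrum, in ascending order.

4 Hz, 16 Hz, 20 Hz

fs/2 = 26 Hz.
56 Hz mod fs = 4 Hz.
4 Hz ≤ fs/2 = 26 Hz, appears at 4 Hz.
124 Hz mod fs = 20 Hz.
20 Hz ≤ fs/2 = 26 Hz, appears at 20 Hz.
36 Hz > fs/2 = 26 Hz, folds to fs − 36 Hz = 16 Hz.
72 Hz mod fs = 20 Hz.
20 Hz ≤ fs/2 = 26 Hz, appears at 20 Hz.
Distinct values: {4 Hz, 16 Hz, 20 Hz}.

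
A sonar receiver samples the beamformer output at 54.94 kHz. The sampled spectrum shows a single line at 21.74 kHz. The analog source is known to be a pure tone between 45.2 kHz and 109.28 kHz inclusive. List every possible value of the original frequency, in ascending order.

76.68 kHz, 88.14 kHz

Frequencies that alias to 21.74 kHz are k·fs ± 21.74 kHz for integer k ≥ 0.
k=0: 21.74 kHz.
k=1: 33.2 kHz, 76.68 kHz.
k=2: 88.14 kHz, 131.62 kHz.
k=3: 143.08 kHz, 186.56 kHz.
Within [45.2 kHz, 109.28 kHz]: 76.68 kHz, 88.14 kHz.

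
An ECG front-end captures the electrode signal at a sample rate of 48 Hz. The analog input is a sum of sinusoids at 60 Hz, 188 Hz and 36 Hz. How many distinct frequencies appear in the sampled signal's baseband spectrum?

2

fs/2 = 24 Hz.
60 Hz mod fs = 12 Hz.
12 Hz ≤ fs/2 = 24 Hz, appears at 12 Hz.
188 Hz mod fs = 44 Hz.
44 Hz > fs/2 = 24 Hz, folds to fs − 44 Hz = 4 Hz.
36 Hz > fs/2 = 24 Hz, folds to fs − 36 Hz = 12 Hz.
Distinct values: {4 Hz, 12 Hz} → 2.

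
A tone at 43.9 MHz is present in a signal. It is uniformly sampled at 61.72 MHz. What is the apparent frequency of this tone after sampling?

43.9 MHz > fs/2 = 30.86 MHz, folds to fs − 43.9 MHz = 17.82 MHz.

17.82 MHz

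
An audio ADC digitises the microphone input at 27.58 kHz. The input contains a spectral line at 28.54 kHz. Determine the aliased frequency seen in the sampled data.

28.54 kHz mod fs = 0.96 kHz.
0.96 kHz ≤ fs/2 = 13.79 kHz, appears at 0.96 kHz.

0.96 kHz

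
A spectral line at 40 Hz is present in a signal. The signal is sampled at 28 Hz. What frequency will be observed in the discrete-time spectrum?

12 Hz

40 Hz mod fs = 12 Hz.
12 Hz ≤ fs/2 = 14 Hz, appears at 12 Hz.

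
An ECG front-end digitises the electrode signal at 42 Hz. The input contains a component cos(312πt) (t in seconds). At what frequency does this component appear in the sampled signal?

ω = 312π rad/s → f = ω/(2π) = 156 Hz.
156 Hz mod fs = 30 Hz.
30 Hz > fs/2 = 21 Hz, folds to fs − 30 Hz = 12 Hz.

12 Hz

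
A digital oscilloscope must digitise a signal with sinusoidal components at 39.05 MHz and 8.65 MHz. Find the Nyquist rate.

Highest-frequency component: 39.05 MHz.
Nyquist rate = 2 × 39.05 MHz = 78.1 MHz.

78.1 MHz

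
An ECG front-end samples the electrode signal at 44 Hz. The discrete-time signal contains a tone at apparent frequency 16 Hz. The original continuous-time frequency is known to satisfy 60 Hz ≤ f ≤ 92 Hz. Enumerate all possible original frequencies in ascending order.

Frequencies that alias to 16 Hz are k·fs ± 16 Hz for integer k ≥ 0.
k=0: 16 Hz.
k=1: 28 Hz, 60 Hz.
k=2: 72 Hz, 104 Hz.
k=3: 116 Hz, 148 Hz.
Within [60 Hz, 92 Hz]: 60 Hz, 72 Hz.

60 Hz, 72 Hz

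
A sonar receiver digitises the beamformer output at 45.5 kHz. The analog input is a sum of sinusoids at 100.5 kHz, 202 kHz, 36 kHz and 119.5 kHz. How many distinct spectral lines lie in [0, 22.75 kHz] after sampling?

fs/2 = 22.75 kHz.
100.5 kHz mod fs = 9.5 kHz.
9.5 kHz ≤ fs/2 = 22.75 kHz, appears at 9.5 kHz.
202 kHz mod fs = 20 kHz.
20 kHz ≤ fs/2 = 22.75 kHz, appears at 20 kHz.
36 kHz > fs/2 = 22.75 kHz, folds to fs − 36 kHz = 9.5 kHz.
119.5 kHz mod fs = 28.5 kHz.
28.5 kHz > fs/2 = 22.75 kHz, folds to fs − 28.5 kHz = 17 kHz.
Distinct values: {9.5 kHz, 17 kHz, 20 kHz} → 3.

3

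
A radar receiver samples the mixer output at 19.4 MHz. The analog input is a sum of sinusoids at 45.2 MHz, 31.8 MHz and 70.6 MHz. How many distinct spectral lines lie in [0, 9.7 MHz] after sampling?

2

fs/2 = 9.7 MHz.
45.2 MHz mod fs = 6.4 MHz.
6.4 MHz ≤ fs/2 = 9.7 MHz, appears at 6.4 MHz.
31.8 MHz mod fs = 12.4 MHz.
12.4 MHz > fs/2 = 9.7 MHz, folds to fs − 12.4 MHz = 7 MHz.
70.6 MHz mod fs = 12.4 MHz.
12.4 MHz > fs/2 = 9.7 MHz, folds to fs − 12.4 MHz = 7 MHz.
Distinct values: {6.4 MHz, 7 MHz} → 2.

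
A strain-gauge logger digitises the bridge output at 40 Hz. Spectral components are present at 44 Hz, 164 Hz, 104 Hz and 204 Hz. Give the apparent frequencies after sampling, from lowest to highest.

fs/2 = 20 Hz.
44 Hz mod fs = 4 Hz.
4 Hz ≤ fs/2 = 20 Hz, appears at 4 Hz.
164 Hz mod fs = 4 Hz.
4 Hz ≤ fs/2 = 20 Hz, appears at 4 Hz.
104 Hz mod fs = 24 Hz.
24 Hz > fs/2 = 20 Hz, folds to fs − 24 Hz = 16 Hz.
204 Hz mod fs = 4 Hz.
4 Hz ≤ fs/2 = 20 Hz, appears at 4 Hz.
Distinct values: {4 Hz, 16 Hz}.

4 Hz, 16 Hz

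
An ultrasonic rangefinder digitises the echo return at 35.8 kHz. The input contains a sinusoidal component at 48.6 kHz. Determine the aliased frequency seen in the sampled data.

12.8 kHz

48.6 kHz mod fs = 12.8 kHz.
12.8 kHz ≤ fs/2 = 17.9 kHz, appears at 12.8 kHz.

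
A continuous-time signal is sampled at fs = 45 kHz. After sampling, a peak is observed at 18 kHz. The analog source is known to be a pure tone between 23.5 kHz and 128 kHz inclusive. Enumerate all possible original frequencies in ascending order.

27 kHz, 63 kHz, 72 kHz, 108 kHz, 117 kHz

Frequencies that alias to 18 kHz are k·fs ± 18 kHz for integer k ≥ 0.
k=0: 18 kHz.
k=1: 27 kHz, 63 kHz.
k=2: 72 kHz, 108 kHz.
k=3: 117 kHz, 153 kHz.
k=4: 162 kHz, 198 kHz.
Within [23.5 kHz, 128 kHz]: 27 kHz, 63 kHz, 72 kHz, 108 kHz, 117 kHz.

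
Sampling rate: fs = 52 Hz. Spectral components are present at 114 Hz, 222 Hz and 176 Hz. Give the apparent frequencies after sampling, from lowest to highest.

fs/2 = 26 Hz.
114 Hz mod fs = 10 Hz.
10 Hz ≤ fs/2 = 26 Hz, appears at 10 Hz.
222 Hz mod fs = 14 Hz.
14 Hz ≤ fs/2 = 26 Hz, appears at 14 Hz.
176 Hz mod fs = 20 Hz.
20 Hz ≤ fs/2 = 26 Hz, appears at 20 Hz.
Distinct values: {10 Hz, 14 Hz, 20 Hz}.

10 Hz, 14 Hz, 20 Hz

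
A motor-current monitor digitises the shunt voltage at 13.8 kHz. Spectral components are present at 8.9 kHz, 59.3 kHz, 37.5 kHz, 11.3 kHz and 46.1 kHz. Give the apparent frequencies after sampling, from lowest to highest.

fs/2 = 6.9 kHz.
8.9 kHz > fs/2 = 6.9 kHz, folds to fs − 8.9 kHz = 4.9 kHz.
59.3 kHz mod fs = 4.1 kHz.
4.1 kHz ≤ fs/2 = 6.9 kHz, appears at 4.1 kHz.
37.5 kHz mod fs = 9.9 kHz.
9.9 kHz > fs/2 = 6.9 kHz, folds to fs − 9.9 kHz = 3.9 kHz.
11.3 kHz > fs/2 = 6.9 kHz, folds to fs − 11.3 kHz = 2.5 kHz.
46.1 kHz mod fs = 4.7 kHz.
4.7 kHz ≤ fs/2 = 6.9 kHz, appears at 4.7 kHz.
Distinct values: {2.5 kHz, 3.9 kHz, 4.1 kHz, 4.7 kHz, 4.9 kHz}.

2.5 kHz, 3.9 kHz, 4.1 kHz, 4.7 kHz, 4.9 kHz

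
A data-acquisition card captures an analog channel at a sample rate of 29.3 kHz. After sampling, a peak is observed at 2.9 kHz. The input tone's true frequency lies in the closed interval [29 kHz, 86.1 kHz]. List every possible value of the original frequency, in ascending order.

Frequencies that alias to 2.9 kHz are k·fs ± 2.9 kHz for integer k ≥ 0.
k=0: 2.9 kHz.
k=1: 26.4 kHz, 32.2 kHz.
k=2: 55.7 kHz, 61.5 kHz.
k=3: 85 kHz, 90.8 kHz.
k=4: 114.3 kHz, 120.1 kHz.
Within [29 kHz, 86.1 kHz]: 32.2 kHz, 55.7 kHz, 61.5 kHz, 85 kHz.

32.2 kHz, 55.7 kHz, 61.5 kHz, 85 kHz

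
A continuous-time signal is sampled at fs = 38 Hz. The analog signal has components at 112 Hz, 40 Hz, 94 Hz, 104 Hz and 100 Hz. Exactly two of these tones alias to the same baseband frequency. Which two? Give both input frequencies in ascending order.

fs/2 = 19 Hz.
112 Hz mod fs = 36 Hz.
36 Hz > fs/2 = 19 Hz, folds to fs − 36 Hz = 2 Hz.
40 Hz mod fs = 2 Hz.
2 Hz ≤ fs/2 = 19 Hz, appears at 2 Hz.
94 Hz mod fs = 18 Hz.
18 Hz ≤ fs/2 = 19 Hz, appears at 18 Hz.
104 Hz mod fs = 28 Hz.
28 Hz > fs/2 = 19 Hz, folds to fs − 28 Hz = 10 Hz.
100 Hz mod fs = 24 Hz.
24 Hz > fs/2 = 19 Hz, folds to fs − 24 Hz = 14 Hz.
40 Hz and 112 Hz both map to 2 Hz.

40 Hz, 112 Hz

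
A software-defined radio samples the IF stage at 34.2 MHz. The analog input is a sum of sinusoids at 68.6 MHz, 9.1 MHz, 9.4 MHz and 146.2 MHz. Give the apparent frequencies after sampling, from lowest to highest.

0.2 MHz, 9.1 MHz, 9.4 MHz

fs/2 = 17.1 MHz.
68.6 MHz mod fs = 0.2 MHz.
0.2 MHz ≤ fs/2 = 17.1 MHz, appears at 0.2 MHz.
9.1 MHz ≤ fs/2 = 17.1 MHz, passes unchanged.
9.4 MHz ≤ fs/2 = 17.1 MHz, passes unchanged.
146.2 MHz mod fs = 9.4 MHz.
9.4 MHz ≤ fs/2 = 17.1 MHz, appears at 9.4 MHz.
Distinct values: {0.2 MHz, 9.1 MHz, 9.4 MHz}.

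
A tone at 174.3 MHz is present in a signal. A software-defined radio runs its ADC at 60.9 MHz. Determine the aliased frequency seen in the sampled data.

174.3 MHz mod fs = 52.5 MHz.
52.5 MHz > fs/2 = 30.45 MHz, folds to fs − 52.5 MHz = 8.4 MHz.

8.4 MHz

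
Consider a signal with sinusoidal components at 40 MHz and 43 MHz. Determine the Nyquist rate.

86 MHz

Highest-frequency component: 43 MHz.
Nyquist rate = 2 × 43 MHz = 86 MHz.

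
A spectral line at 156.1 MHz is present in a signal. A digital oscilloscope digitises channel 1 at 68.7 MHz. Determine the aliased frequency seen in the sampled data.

156.1 MHz mod fs = 18.7 MHz.
18.7 MHz ≤ fs/2 = 34.35 MHz, appears at 18.7 MHz.

18.7 MHz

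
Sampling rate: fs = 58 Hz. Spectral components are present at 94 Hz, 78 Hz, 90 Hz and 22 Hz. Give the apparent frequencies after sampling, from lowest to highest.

20 Hz, 22 Hz, 26 Hz

fs/2 = 29 Hz.
94 Hz mod fs = 36 Hz.
36 Hz > fs/2 = 29 Hz, folds to fs − 36 Hz = 22 Hz.
78 Hz mod fs = 20 Hz.
20 Hz ≤ fs/2 = 29 Hz, appears at 20 Hz.
90 Hz mod fs = 32 Hz.
32 Hz > fs/2 = 29 Hz, folds to fs − 32 Hz = 26 Hz.
22 Hz ≤ fs/2 = 29 Hz, passes unchanged.
Distinct values: {20 Hz, 22 Hz, 26 Hz}.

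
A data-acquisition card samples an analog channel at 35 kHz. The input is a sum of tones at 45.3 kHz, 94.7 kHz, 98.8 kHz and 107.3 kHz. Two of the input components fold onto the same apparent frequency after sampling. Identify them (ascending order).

fs/2 = 17.5 kHz.
45.3 kHz mod fs = 10.3 kHz.
10.3 kHz ≤ fs/2 = 17.5 kHz, appears at 10.3 kHz.
94.7 kHz mod fs = 24.7 kHz.
24.7 kHz > fs/2 = 17.5 kHz, folds to fs − 24.7 kHz = 10.3 kHz.
98.8 kHz mod fs = 28.8 kHz.
28.8 kHz > fs/2 = 17.5 kHz, folds to fs − 28.8 kHz = 6.2 kHz.
107.3 kHz mod fs = 2.3 kHz.
2.3 kHz ≤ fs/2 = 17.5 kHz, appears at 2.3 kHz.
45.3 kHz and 94.7 kHz both map to 10.3 kHz.

45.3 kHz, 94.7 kHz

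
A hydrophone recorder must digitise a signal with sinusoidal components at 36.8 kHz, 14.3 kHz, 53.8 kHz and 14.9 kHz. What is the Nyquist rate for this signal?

Highest-frequency component: 53.8 kHz.
Nyquist rate = 2 × 53.8 kHz = 107.6 kHz.

107.6 kHz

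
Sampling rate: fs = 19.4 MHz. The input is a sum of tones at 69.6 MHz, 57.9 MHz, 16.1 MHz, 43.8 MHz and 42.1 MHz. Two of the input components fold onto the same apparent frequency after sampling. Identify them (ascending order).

fs/2 = 9.7 MHz.
69.6 MHz mod fs = 11.4 MHz.
11.4 MHz > fs/2 = 9.7 MHz, folds to fs − 11.4 MHz = 8 MHz.
57.9 MHz mod fs = 19.1 MHz.
19.1 MHz > fs/2 = 9.7 MHz, folds to fs − 19.1 MHz = 0.3 MHz.
16.1 MHz > fs/2 = 9.7 MHz, folds to fs − 16.1 MHz = 3.3 MHz.
43.8 MHz mod fs = 5 MHz.
5 MHz ≤ fs/2 = 9.7 MHz, appears at 5 MHz.
42.1 MHz mod fs = 3.3 MHz.
3.3 MHz ≤ fs/2 = 9.7 MHz, appears at 3.3 MHz.
16.1 MHz and 42.1 MHz both map to 3.3 MHz.

16.1 MHz, 42.1 MHz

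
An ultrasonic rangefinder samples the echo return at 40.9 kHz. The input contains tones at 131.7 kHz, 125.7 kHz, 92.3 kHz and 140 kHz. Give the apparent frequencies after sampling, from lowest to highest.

3 kHz, 9 kHz, 10.5 kHz, 17.3 kHz

fs/2 = 20.45 kHz.
131.7 kHz mod fs = 9 kHz.
9 kHz ≤ fs/2 = 20.45 kHz, appears at 9 kHz.
125.7 kHz mod fs = 3 kHz.
3 kHz ≤ fs/2 = 20.45 kHz, appears at 3 kHz.
92.3 kHz mod fs = 10.5 kHz.
10.5 kHz ≤ fs/2 = 20.45 kHz, appears at 10.5 kHz.
140 kHz mod fs = 17.3 kHz.
17.3 kHz ≤ fs/2 = 20.45 kHz, appears at 17.3 kHz.
Distinct values: {3 kHz, 9 kHz, 10.5 kHz, 17.3 kHz}.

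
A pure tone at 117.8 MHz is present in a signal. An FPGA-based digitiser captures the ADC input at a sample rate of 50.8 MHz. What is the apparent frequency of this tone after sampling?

16.2 MHz

117.8 MHz mod fs = 16.2 MHz.
16.2 MHz ≤ fs/2 = 25.4 MHz, appears at 16.2 MHz.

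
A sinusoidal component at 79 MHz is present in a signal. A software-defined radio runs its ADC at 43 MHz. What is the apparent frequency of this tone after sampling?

7 MHz

79 MHz mod fs = 36 MHz.
36 MHz > fs/2 = 21.5 MHz, folds to fs − 36 MHz = 7 MHz.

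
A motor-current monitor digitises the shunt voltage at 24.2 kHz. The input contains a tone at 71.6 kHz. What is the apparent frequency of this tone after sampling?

71.6 kHz mod fs = 23.2 kHz.
23.2 kHz > fs/2 = 12.1 kHz, folds to fs − 23.2 kHz = 1 kHz.

1 kHz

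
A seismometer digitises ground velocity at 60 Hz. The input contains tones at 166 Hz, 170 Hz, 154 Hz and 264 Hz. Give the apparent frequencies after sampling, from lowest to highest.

fs/2 = 30 Hz.
166 Hz mod fs = 46 Hz.
46 Hz > fs/2 = 30 Hz, folds to fs − 46 Hz = 14 Hz.
170 Hz mod fs = 50 Hz.
50 Hz > fs/2 = 30 Hz, folds to fs − 50 Hz = 10 Hz.
154 Hz mod fs = 34 Hz.
34 Hz > fs/2 = 30 Hz, folds to fs − 34 Hz = 26 Hz.
264 Hz mod fs = 24 Hz.
24 Hz ≤ fs/2 = 30 Hz, appears at 24 Hz.
Distinct values: {10 Hz, 14 Hz, 24 Hz, 26 Hz}.

10 Hz, 14 Hz, 24 Hz, 26 Hz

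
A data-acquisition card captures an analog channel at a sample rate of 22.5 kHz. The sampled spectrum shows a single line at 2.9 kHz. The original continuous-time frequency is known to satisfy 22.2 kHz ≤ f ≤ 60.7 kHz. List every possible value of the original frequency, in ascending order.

Frequencies that alias to 2.9 kHz are k·fs ± 2.9 kHz for integer k ≥ 0.
k=0: 2.9 kHz.
k=1: 19.6 kHz, 25.4 kHz.
k=2: 42.1 kHz, 47.9 kHz.
k=3: 64.6 kHz, 70.4 kHz.
Within [22.2 kHz, 60.7 kHz]: 25.4 kHz, 42.1 kHz, 47.9 kHz.

25.4 kHz, 42.1 kHz, 47.9 kHz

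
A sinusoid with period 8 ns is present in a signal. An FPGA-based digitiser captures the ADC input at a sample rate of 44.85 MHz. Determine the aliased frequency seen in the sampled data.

T = 8 ns → f = 1/T = 125 MHz.
125 MHz mod fs = 35.3 MHz.
35.3 MHz > fs/2 = 22.425 MHz, folds to fs − 35.3 MHz = 9.55 MHz.

9.55 MHz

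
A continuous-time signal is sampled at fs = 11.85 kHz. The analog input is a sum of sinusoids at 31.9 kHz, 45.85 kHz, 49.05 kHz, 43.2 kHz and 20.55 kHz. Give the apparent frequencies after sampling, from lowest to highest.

fs/2 = 5.925 kHz.
31.9 kHz mod fs = 8.2 kHz.
8.2 kHz > fs/2 = 5.925 kHz, folds to fs − 8.2 kHz = 3.65 kHz.
45.85 kHz mod fs = 10.3 kHz.
10.3 kHz > fs/2 = 5.925 kHz, folds to fs − 10.3 kHz = 1.55 kHz.
49.05 kHz mod fs = 1.65 kHz.
1.65 kHz ≤ fs/2 = 5.925 kHz, appears at 1.65 kHz.
43.2 kHz mod fs = 7.65 kHz.
7.65 kHz > fs/2 = 5.925 kHz, folds to fs − 7.65 kHz = 4.2 kHz.
20.55 kHz mod fs = 8.7 kHz.
8.7 kHz > fs/2 = 5.925 kHz, folds to fs − 8.7 kHz = 3.15 kHz.
Distinct values: {1.55 kHz, 1.65 kHz, 3.15 kHz, 3.65 kHz, 4.2 kHz}.

1.55 kHz, 1.65 kHz, 3.15 kHz, 3.65 kHz, 4.2 kHz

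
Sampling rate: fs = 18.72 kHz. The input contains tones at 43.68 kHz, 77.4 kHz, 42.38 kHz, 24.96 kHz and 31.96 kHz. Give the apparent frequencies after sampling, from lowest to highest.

2.52 kHz, 4.94 kHz, 5.48 kHz, 6.24 kHz

fs/2 = 9.36 kHz.
43.68 kHz mod fs = 6.24 kHz.
6.24 kHz ≤ fs/2 = 9.36 kHz, appears at 6.24 kHz.
77.4 kHz mod fs = 2.52 kHz.
2.52 kHz ≤ fs/2 = 9.36 kHz, appears at 2.52 kHz.
42.38 kHz mod fs = 4.94 kHz.
4.94 kHz ≤ fs/2 = 9.36 kHz, appears at 4.94 kHz.
24.96 kHz mod fs = 6.24 kHz.
6.24 kHz ≤ fs/2 = 9.36 kHz, appears at 6.24 kHz.
31.96 kHz mod fs = 13.24 kHz.
13.24 kHz > fs/2 = 9.36 kHz, folds to fs − 13.24 kHz = 5.48 kHz.
Distinct values: {2.52 kHz, 4.94 kHz, 5.48 kHz, 6.24 kHz}.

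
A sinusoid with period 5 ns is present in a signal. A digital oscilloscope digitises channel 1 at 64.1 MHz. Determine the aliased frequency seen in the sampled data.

T = 5 ns → f = 1/T = 200 MHz.
200 MHz mod fs = 7.7 MHz.
7.7 MHz ≤ fs/2 = 32.05 MHz, appears at 7.7 MHz.

7.7 MHz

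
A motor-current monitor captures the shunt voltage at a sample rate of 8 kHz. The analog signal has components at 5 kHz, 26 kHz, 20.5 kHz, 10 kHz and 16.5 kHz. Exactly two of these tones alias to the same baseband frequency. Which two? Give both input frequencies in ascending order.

10 kHz, 26 kHz

fs/2 = 4 kHz.
5 kHz > fs/2 = 4 kHz, folds to fs − 5 kHz = 3 kHz.
26 kHz mod fs = 2 kHz.
2 kHz ≤ fs/2 = 4 kHz, appears at 2 kHz.
20.5 kHz mod fs = 4.5 kHz.
4.5 kHz > fs/2 = 4 kHz, folds to fs − 4.5 kHz = 3.5 kHz.
10 kHz mod fs = 2 kHz.
2 kHz ≤ fs/2 = 4 kHz, appears at 2 kHz.
16.5 kHz mod fs = 0.5 kHz.
0.5 kHz ≤ fs/2 = 4 kHz, appears at 0.5 kHz.
10 kHz and 26 kHz both map to 2 kHz.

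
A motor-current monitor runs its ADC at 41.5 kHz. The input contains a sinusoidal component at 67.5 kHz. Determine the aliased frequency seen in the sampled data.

67.5 kHz mod fs = 26 kHz.
26 kHz > fs/2 = 20.75 kHz, folds to fs − 26 kHz = 15.5 kHz.

15.5 kHz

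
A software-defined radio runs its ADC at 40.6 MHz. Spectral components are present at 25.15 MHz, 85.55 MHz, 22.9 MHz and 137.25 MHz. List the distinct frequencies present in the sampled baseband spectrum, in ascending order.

4.35 MHz, 15.45 MHz, 17.7 MHz

fs/2 = 20.3 MHz.
25.15 MHz > fs/2 = 20.3 MHz, folds to fs − 25.15 MHz = 15.45 MHz.
85.55 MHz mod fs = 4.35 MHz.
4.35 MHz ≤ fs/2 = 20.3 MHz, appears at 4.35 MHz.
22.9 MHz > fs/2 = 20.3 MHz, folds to fs − 22.9 MHz = 17.7 MHz.
137.25 MHz mod fs = 15.45 MHz.
15.45 MHz ≤ fs/2 = 20.3 MHz, appears at 15.45 MHz.
Distinct values: {4.35 MHz, 15.45 MHz, 17.7 MHz}.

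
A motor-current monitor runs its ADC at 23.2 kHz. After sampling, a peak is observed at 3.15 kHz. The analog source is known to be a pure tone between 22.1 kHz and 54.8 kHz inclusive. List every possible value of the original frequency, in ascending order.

26.35 kHz, 43.25 kHz, 49.55 kHz

Frequencies that alias to 3.15 kHz are k·fs ± 3.15 kHz for integer k ≥ 0.
k=0: 3.15 kHz.
k=1: 20.05 kHz, 26.35 kHz.
k=2: 43.25 kHz, 49.55 kHz.
k=3: 66.45 kHz, 72.75 kHz.
Within [22.1 kHz, 54.8 kHz]: 26.35 kHz, 43.25 kHz, 49.55 kHz.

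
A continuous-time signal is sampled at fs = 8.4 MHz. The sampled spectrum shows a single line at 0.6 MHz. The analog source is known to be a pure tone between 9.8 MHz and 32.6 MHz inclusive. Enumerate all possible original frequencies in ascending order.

Frequencies that alias to 0.6 MHz are k·fs ± 0.6 MHz for integer k ≥ 0.
k=0: 0.6 MHz.
k=1: 7.8 MHz, 9 MHz.
k=2: 16.2 MHz, 17.4 MHz.
k=3: 24.6 MHz, 25.8 MHz.
k=4: 33 MHz, 34.2 MHz.
Within [9.8 MHz, 32.6 MHz]: 16.2 MHz, 17.4 MHz, 24.6 MHz, 25.8 MHz.

16.2 MHz, 17.4 MHz, 24.6 MHz, 25.8 MHz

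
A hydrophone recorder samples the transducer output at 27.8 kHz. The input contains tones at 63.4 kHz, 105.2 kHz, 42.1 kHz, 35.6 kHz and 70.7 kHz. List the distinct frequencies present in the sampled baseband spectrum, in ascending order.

fs/2 = 13.9 kHz.
63.4 kHz mod fs = 7.8 kHz.
7.8 kHz ≤ fs/2 = 13.9 kHz, appears at 7.8 kHz.
105.2 kHz mod fs = 21.8 kHz.
21.8 kHz > fs/2 = 13.9 kHz, folds to fs − 21.8 kHz = 6 kHz.
42.1 kHz mod fs = 14.3 kHz.
14.3 kHz > fs/2 = 13.9 kHz, folds to fs − 14.3 kHz = 13.5 kHz.
35.6 kHz mod fs = 7.8 kHz.
7.8 kHz ≤ fs/2 = 13.9 kHz, appears at 7.8 kHz.
70.7 kHz mod fs = 15.1 kHz.
15.1 kHz > fs/2 = 13.9 kHz, folds to fs − 15.1 kHz = 12.7 kHz.
Distinct values: {6 kHz, 7.8 kHz, 12.7 kHz, 13.5 kHz}.

6 kHz, 7.8 kHz, 12.7 kHz, 13.5 kHz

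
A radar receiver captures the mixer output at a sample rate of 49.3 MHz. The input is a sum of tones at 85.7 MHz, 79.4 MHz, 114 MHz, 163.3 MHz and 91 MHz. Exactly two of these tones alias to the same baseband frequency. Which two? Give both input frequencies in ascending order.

114 MHz, 163.3 MHz

fs/2 = 24.65 MHz.
85.7 MHz mod fs = 36.4 MHz.
36.4 MHz > fs/2 = 24.65 MHz, folds to fs − 36.4 MHz = 12.9 MHz.
79.4 MHz mod fs = 30.1 MHz.
30.1 MHz > fs/2 = 24.65 MHz, folds to fs − 30.1 MHz = 19.2 MHz.
114 MHz mod fs = 15.4 MHz.
15.4 MHz ≤ fs/2 = 24.65 MHz, appears at 15.4 MHz.
163.3 MHz mod fs = 15.4 MHz.
15.4 MHz ≤ fs/2 = 24.65 MHz, appears at 15.4 MHz.
91 MHz mod fs = 41.7 MHz.
41.7 MHz > fs/2 = 24.65 MHz, folds to fs − 41.7 MHz = 7.6 MHz.
114 MHz and 163.3 MHz both map to 15.4 MHz.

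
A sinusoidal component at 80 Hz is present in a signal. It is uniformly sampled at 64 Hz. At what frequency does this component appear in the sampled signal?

16 Hz

80 Hz mod fs = 16 Hz.
16 Hz ≤ fs/2 = 32 Hz, appears at 16 Hz.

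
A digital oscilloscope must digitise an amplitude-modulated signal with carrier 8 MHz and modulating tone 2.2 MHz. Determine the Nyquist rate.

AM sidebands sit at fc ± fm = 5.8 MHz and 10.2 MHz.
Highest-frequency component: 10.2 MHz.
Nyquist rate = 2 × 10.2 MHz = 20.4 MHz.

20.4 MHz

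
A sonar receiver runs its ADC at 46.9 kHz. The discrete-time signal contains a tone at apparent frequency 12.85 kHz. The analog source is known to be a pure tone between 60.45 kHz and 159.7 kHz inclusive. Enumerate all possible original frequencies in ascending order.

Frequencies that alias to 12.85 kHz are k·fs ± 12.85 kHz for integer k ≥ 0.
k=0: 12.85 kHz.
k=1: 34.05 kHz, 59.75 kHz.
k=2: 80.95 kHz, 106.65 kHz.
k=3: 127.85 kHz, 153.55 kHz.
k=4: 174.75 kHz, 200.45 kHz.
Within [60.45 kHz, 159.7 kHz]: 80.95 kHz, 106.65 kHz, 127.85 kHz, 153.55 kHz.

80.95 kHz, 106.65 kHz, 127.85 kHz, 153.55 kHz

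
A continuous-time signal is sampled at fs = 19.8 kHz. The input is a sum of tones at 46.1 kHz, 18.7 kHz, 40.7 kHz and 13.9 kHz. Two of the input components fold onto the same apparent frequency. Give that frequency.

fs/2 = 9.9 kHz.
46.1 kHz mod fs = 6.5 kHz.
6.5 kHz ≤ fs/2 = 9.9 kHz, appears at 6.5 kHz.
18.7 kHz > fs/2 = 9.9 kHz, folds to fs − 18.7 kHz = 1.1 kHz.
40.7 kHz mod fs = 1.1 kHz.
1.1 kHz ≤ fs/2 = 9.9 kHz, appears at 1.1 kHz.
13.9 kHz > fs/2 = 9.9 kHz, folds to fs − 13.9 kHz = 5.9 kHz.
18.7 kHz and 40.7 kHz both map to 1.1 kHz.

1.1 kHz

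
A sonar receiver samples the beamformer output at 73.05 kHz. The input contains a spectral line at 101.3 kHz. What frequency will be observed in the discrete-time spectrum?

101.3 kHz mod fs = 28.25 kHz.
28.25 kHz ≤ fs/2 = 36.525 kHz, appears at 28.25 kHz.

28.25 kHz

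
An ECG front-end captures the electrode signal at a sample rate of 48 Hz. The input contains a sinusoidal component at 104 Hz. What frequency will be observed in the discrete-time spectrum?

8 Hz

104 Hz mod fs = 8 Hz.
8 Hz ≤ fs/2 = 24 Hz, appears at 8 Hz.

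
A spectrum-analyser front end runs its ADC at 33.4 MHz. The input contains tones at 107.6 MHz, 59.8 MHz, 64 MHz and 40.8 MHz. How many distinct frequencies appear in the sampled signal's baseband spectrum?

3

fs/2 = 16.7 MHz.
107.6 MHz mod fs = 7.4 MHz.
7.4 MHz ≤ fs/2 = 16.7 MHz, appears at 7.4 MHz.
59.8 MHz mod fs = 26.4 MHz.
26.4 MHz > fs/2 = 16.7 MHz, folds to fs − 26.4 MHz = 7 MHz.
64 MHz mod fs = 30.6 MHz.
30.6 MHz > fs/2 = 16.7 MHz, folds to fs − 30.6 MHz = 2.8 MHz.
40.8 MHz mod fs = 7.4 MHz.
7.4 MHz ≤ fs/2 = 16.7 MHz, appears at 7.4 MHz.
Distinct values: {2.8 MHz, 7 MHz, 7.4 MHz} → 3.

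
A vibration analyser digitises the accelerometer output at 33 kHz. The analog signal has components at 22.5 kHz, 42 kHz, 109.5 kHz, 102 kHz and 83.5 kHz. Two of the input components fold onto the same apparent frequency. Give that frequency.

10.5 kHz

fs/2 = 16.5 kHz.
22.5 kHz > fs/2 = 16.5 kHz, folds to fs − 22.5 kHz = 10.5 kHz.
42 kHz mod fs = 9 kHz.
9 kHz ≤ fs/2 = 16.5 kHz, appears at 9 kHz.
109.5 kHz mod fs = 10.5 kHz.
10.5 kHz ≤ fs/2 = 16.5 kHz, appears at 10.5 kHz.
102 kHz mod fs = 3 kHz.
3 kHz ≤ fs/2 = 16.5 kHz, appears at 3 kHz.
83.5 kHz mod fs = 17.5 kHz.
17.5 kHz > fs/2 = 16.5 kHz, folds to fs − 17.5 kHz = 15.5 kHz.
22.5 kHz and 109.5 kHz both map to 10.5 kHz.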